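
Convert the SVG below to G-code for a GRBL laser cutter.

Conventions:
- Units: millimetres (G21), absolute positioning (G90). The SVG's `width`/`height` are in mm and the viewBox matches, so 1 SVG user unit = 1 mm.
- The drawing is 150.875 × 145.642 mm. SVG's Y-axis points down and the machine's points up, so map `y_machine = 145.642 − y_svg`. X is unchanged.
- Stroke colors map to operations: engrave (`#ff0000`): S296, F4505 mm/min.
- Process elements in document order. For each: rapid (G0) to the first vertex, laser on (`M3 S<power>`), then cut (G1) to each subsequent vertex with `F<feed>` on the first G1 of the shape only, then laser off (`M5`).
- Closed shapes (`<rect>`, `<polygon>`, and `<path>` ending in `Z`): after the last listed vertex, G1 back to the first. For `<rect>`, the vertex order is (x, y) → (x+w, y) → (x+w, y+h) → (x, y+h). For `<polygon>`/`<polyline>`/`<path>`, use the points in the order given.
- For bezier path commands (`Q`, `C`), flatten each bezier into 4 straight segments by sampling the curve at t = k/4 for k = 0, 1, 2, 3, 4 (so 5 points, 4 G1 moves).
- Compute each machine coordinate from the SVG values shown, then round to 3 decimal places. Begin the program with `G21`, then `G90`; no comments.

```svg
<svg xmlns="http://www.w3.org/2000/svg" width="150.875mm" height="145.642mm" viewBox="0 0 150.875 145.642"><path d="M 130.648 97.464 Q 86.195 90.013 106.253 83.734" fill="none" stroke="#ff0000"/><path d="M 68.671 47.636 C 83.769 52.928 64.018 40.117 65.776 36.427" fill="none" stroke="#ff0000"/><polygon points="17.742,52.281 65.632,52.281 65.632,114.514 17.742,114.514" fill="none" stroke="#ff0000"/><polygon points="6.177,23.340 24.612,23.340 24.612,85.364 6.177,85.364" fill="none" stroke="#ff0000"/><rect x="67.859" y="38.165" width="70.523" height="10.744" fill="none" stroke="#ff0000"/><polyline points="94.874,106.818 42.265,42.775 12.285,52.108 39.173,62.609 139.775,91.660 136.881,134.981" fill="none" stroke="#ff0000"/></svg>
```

viewBox `0 0 150.875 145.642` with mm width/height → 1 unit = 1 mm. Flip: y_m = 145.642 − y_svg.

**Shape 1** — `<path>` quadratic bezier, stroke `#ff0000` → engrave (S296, F4505). Control points (SVG): P0=(130.648,97.464), P1=(86.195,90.013), P2=(106.253,83.734); sampled at t=k/4. Machine vertices: (130.648,48.178) → (112.453,51.830) → (102.323,55.336) → (100.256,58.695) → (106.253,61.908). Open path.

**Shape 2** — `<path>` cubic bezier, stroke `#ff0000` → engrave (S296, F4505). Control points (SVG): P0=(68.671,47.636), P1=(83.769,52.928), P2=(64.018,40.117), P3=(65.776,36.427); sampled at t=k/4. Machine vertices: (68.671,98.006) → (74.341,97.006) → (72.226,100.242) → (67.610,105.163) → (65.776,109.215). Open path.

**Shape 3** — `<polygon>` rectangle, stroke `#ff0000` → engrave (S296, F4505). Machine vertices: (17.742,93.361) → (65.632,93.361) → (65.632,31.128) → (17.742,31.128) → (17.742,93.361). Closed: final G1 returns to the first vertex.

**Shape 4** — `<polygon>` rectangle, stroke `#ff0000` → engrave (S296, F4505). Machine vertices: (6.177,122.302) → (24.612,122.302) → (24.612,60.278) → (6.177,60.278) → (6.177,122.302). Closed: final G1 returns to the first vertex.

**Shape 5** — `<rect>` rectangle, stroke `#ff0000` → engrave (S296, F4505). Machine vertices: (67.859,107.477) → (138.382,107.477) → (138.382,96.733) → (67.859,96.733) → (67.859,107.477). Closed: final G1 returns to the first vertex.

**Shape 6** — `<polyline>` open polyline, stroke `#ff0000` → engrave (S296, F4505). Machine vertices: (94.874,38.824) → (42.265,102.867) → (12.285,93.534) → (39.173,83.033) → (139.775,53.982) → (136.881,10.661). Open path.

G21
G90
G0 X130.648 Y48.178
M3 S296
G1 X112.453 Y51.830 F4505
G1 X102.323 Y55.336
G1 X100.256 Y58.695
G1 X106.253 Y61.908
M5
G0 X68.671 Y98.006
M3 S296
G1 X74.341 Y97.006 F4505
G1 X72.226 Y100.242
G1 X67.610 Y105.163
G1 X65.776 Y109.215
M5
G0 X17.742 Y93.361
M3 S296
G1 X65.632 Y93.361 F4505
G1 X65.632 Y31.128
G1 X17.742 Y31.128
G1 X17.742 Y93.361
M5
G0 X6.177 Y122.302
M3 S296
G1 X24.612 Y122.302 F4505
G1 X24.612 Y60.278
G1 X6.177 Y60.278
G1 X6.177 Y122.302
M5
G0 X67.859 Y107.477
M3 S296
G1 X138.382 Y107.477 F4505
G1 X138.382 Y96.733
G1 X67.859 Y96.733
G1 X67.859 Y107.477
M5
G0 X94.874 Y38.824
M3 S296
G1 X42.265 Y102.867 F4505
G1 X12.285 Y93.534
G1 X39.173 Y83.033
G1 X139.775 Y53.982
G1 X136.881 Y10.661
M5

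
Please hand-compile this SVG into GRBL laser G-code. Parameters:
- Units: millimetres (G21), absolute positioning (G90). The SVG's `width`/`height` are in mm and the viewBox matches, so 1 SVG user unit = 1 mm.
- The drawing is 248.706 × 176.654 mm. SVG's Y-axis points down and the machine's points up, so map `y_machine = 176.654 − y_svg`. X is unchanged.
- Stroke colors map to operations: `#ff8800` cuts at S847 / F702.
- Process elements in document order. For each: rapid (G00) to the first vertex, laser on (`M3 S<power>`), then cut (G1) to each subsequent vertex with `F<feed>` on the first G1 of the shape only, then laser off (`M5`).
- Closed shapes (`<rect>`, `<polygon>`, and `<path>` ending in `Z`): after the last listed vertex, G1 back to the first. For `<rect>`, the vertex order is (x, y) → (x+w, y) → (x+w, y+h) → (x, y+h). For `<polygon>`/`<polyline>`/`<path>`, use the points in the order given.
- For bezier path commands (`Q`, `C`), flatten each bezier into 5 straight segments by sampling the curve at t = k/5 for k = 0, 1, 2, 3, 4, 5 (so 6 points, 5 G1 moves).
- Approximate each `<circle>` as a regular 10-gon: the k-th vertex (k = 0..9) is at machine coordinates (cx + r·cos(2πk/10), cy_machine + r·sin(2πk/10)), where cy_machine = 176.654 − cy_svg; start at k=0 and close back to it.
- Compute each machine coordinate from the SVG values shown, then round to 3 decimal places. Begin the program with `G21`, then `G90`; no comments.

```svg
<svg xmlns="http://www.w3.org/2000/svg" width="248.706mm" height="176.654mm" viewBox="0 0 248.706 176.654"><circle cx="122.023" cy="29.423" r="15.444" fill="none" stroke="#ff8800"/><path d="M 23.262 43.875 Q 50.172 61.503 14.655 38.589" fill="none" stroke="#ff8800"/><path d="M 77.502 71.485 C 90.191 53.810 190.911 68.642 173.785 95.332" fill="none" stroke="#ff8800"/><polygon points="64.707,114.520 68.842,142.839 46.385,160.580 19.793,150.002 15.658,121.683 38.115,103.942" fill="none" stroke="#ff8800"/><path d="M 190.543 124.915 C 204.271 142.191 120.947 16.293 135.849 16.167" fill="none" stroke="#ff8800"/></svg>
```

G21
G90
G00 X137.467 Y147.231
M3 S847
G1 X134.517 Y156.309 F702
G1 X126.795 Y161.919
G1 X117.251 Y161.919
G1 X109.529 Y156.309
G1 X106.579 Y147.231
G1 X109.529 Y138.153
G1 X117.251 Y132.543
G1 X126.795 Y132.543
G1 X134.517 Y138.153
G1 X137.467 Y147.231
M5
G00 X23.262 Y132.779
M3 S847
G1 X31.529 Y127.349 F702
G1 X34.802 Y125.163
G1 X33.080 Y126.221
G1 X26.365 Y130.521
G1 X14.655 Y138.065
M5
G00 X77.502 Y105.169
M3 S847
G1 X94.032 Y112.038 F702
G1 X121.808 Y112.097
G1 X150.946 Y106.337
G1 X171.566 Y95.748
G1 X173.785 Y81.322
M5
G00 X64.707 Y62.134
M3 S847
G1 X68.842 Y33.815 F702
G1 X46.385 Y16.074
G1 X19.793 Y26.652
G1 X15.658 Y54.971
G1 X38.115 Y72.712
G1 X64.707 Y62.134
M5
G00 X190.543 Y51.739
M3 S847
G1 X188.696 Y56.403 F702
G1 X172.929 Y82.519
G1 X152.617 Y117.178
G1 X137.133 Y147.470
G1 X135.849 Y160.487
M5

1 u = 1 mm; y_m = 176.654 − y.

[1] `<circle>` circle, #ff8800→cut S847 F702: (137.467,147.231) → (134.517,156.309) → (126.795,161.919) → (117.251,161.919) → (109.529,156.309) → (106.579,147.231) → (109.529,138.153) → (117.251,132.543) → (126.795,132.543) → (134.517,138.153) → (137.467,147.231) (closed)

[2] `<path>` quadratic bezier, #ff8800→cut S847 F702: (23.262,132.779) → (31.529,127.349) → (34.802,125.163) → (33.080,126.221) → (26.365,130.521) → (14.655,138.065)

[3] `<path>` cubic bezier, #ff8800→cut S847 F702: (77.502,105.169) → (94.032,112.038) → (121.808,112.097) → (150.946,106.337) → (171.566,95.748) → (173.785,81.322)

[4] `<polygon>` regular polygon, #ff8800→cut S847 F702: (64.707,62.134) → (68.842,33.815) → (46.385,16.074) → (19.793,26.652) → (15.658,54.971) → (38.115,72.712) → (64.707,62.134) (closed)

[5] `<path>` cubic bezier, #ff8800→cut S847 F702: (190.543,51.739) → (188.696,56.403) → (172.929,82.519) → (152.617,117.178) → (137.133,147.470) → (135.849,160.487)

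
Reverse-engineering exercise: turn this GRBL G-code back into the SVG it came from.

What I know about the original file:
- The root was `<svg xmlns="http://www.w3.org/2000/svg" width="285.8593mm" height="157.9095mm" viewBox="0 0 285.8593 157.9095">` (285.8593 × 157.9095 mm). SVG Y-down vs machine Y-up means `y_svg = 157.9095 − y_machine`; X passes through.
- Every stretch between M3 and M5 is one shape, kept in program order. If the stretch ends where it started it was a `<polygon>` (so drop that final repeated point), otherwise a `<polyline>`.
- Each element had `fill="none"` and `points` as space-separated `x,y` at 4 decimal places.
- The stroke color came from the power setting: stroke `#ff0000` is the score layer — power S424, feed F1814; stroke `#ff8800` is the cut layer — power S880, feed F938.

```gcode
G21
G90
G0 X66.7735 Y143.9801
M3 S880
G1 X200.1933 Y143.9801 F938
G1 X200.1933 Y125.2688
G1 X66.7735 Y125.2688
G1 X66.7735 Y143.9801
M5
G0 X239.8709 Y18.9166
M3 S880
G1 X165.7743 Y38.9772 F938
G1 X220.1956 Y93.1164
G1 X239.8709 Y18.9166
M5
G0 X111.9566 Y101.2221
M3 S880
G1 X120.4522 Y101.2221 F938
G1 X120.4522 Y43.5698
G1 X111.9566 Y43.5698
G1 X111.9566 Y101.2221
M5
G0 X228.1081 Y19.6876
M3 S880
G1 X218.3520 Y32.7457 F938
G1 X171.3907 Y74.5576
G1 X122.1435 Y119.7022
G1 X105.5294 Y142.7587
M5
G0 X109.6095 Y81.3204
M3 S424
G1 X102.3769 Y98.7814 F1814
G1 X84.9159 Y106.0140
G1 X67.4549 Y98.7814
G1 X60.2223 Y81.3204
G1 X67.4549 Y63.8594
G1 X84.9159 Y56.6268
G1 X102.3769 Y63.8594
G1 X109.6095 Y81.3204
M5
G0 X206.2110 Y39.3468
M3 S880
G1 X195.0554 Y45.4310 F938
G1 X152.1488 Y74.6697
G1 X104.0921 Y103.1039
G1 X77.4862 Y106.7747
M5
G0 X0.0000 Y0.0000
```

<svg xmlns="http://www.w3.org/2000/svg" width="285.8593mm" height="157.9095mm" viewBox="0 0 285.8593 157.9095">
  <polygon points="66.7735,13.9294 200.1933,13.9294 200.1933,32.6407 66.7735,32.6407" fill="none" stroke="#ff8800"/>
  <polygon points="239.8709,138.9929 165.7743,118.9323 220.1956,64.7931" fill="none" stroke="#ff8800"/>
  <polygon points="111.9566,56.6874 120.4522,56.6874 120.4522,114.3397 111.9566,114.3397" fill="none" stroke="#ff8800"/>
  <polyline points="228.1081,138.2219 218.3520,125.1638 171.3907,83.3519 122.1435,38.2073 105.5294,15.1508" fill="none" stroke="#ff8800"/>
  <polygon points="109.6095,76.5891 102.3769,59.1281 84.9159,51.8955 67.4549,59.1281 60.2223,76.5891 67.4549,94.0501 84.9159,101.2827 102.3769,94.0501" fill="none" stroke="#ff0000"/>
  <polyline points="206.2110,118.5627 195.0554,112.4785 152.1488,83.2398 104.0921,54.8056 77.4862,51.1348" fill="none" stroke="#ff8800"/>
</svg>

y_svg = 157.9095 − y_m.

[1] S880→`#ff8800` (cut); closed run; points: 66.7735,13.9294 200.1933,13.9294 200.1933,32.6407 66.7735,32.6407

[2] S880→`#ff8800` (cut); closed run; points: 239.8709,138.9929 165.7743,118.9323 220.1956,64.7931

[3] S880→`#ff8800` (cut); closed run; points: 111.9566,56.6874 120.4522,56.6874 120.4522,114.3397 111.9566,114.3397

[4] S880→`#ff8800` (cut); open run; points: 228.1081,138.2219 218.3520,125.1638 171.3907,83.3519 122.1435,38.2073 105.5294,15.1508

[5] S424→`#ff0000` (score); closed run; points: 109.6095,76.5891 102.3769,59.1281 84.9159,51.8955 67.4549,59.1281 60.2223,76.5891 67.4549,94.0501 84.9159,101.2827 102.3769,94.0501

[6] S880→`#ff8800` (cut); open run; points: 206.2110,118.5627 195.0554,112.4785 152.1488,83.2398 104.0921,54.8056 77.4862,51.1348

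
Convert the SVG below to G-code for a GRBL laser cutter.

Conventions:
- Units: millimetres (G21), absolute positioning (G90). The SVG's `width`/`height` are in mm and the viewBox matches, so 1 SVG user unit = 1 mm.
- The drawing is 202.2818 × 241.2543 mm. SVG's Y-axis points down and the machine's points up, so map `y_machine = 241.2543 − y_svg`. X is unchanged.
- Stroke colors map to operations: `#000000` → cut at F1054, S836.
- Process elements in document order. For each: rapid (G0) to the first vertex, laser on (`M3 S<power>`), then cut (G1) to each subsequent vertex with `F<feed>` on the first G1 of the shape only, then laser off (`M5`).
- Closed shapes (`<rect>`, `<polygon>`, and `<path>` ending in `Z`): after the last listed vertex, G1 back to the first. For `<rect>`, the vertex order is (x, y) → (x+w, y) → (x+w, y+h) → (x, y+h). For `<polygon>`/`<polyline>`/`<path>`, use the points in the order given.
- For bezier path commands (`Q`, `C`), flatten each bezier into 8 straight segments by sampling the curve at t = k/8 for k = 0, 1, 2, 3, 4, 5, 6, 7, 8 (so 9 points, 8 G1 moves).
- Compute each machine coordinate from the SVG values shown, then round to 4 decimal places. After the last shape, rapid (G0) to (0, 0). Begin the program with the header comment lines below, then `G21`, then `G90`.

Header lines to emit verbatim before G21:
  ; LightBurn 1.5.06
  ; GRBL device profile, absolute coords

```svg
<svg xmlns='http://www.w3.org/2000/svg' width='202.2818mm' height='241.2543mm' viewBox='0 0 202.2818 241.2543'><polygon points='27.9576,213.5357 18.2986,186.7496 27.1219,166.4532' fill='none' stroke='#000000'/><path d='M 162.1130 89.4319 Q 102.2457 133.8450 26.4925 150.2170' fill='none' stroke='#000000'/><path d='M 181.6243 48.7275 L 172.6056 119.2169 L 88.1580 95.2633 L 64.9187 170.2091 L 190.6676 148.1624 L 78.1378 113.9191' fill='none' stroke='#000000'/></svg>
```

viewBox `0 0 202.2818 241.2543` with mm width/height → 1 unit = 1 mm. Flip: y_m = 241.2543 − y_svg.

**Shape 1** — `<polygon>` closed polygon, stroke `#000000` → cut (S836, F1054). Machine vertices: (27.9576,27.7186) → (18.2986,54.5047) → (27.1219,74.8011) → (27.9576,27.7186). Closed: final G1 returns to the first vertex.

**Shape 2** — `<path>` quadratic bezier, stroke `#000000` → cut (S836, F1054). Control points (SVG): P0=(162.1130,89.4319), P1=(102.2457,133.8450), P2=(26.4925,150.2170); sampled at t=k/8. Machine vertices: (162.1130,151.8224) → (146.8980,141.1573) → (131.1865,131.3684) → (114.9786,122.4559) → (98.2742,114.4196) → (81.0734,107.2596) → (63.3762,100.9759) → (45.1826,95.5684) → (26.4925,91.0373). Open path.

**Shape 3** — `<path>` open polyline, stroke `#000000` → cut (S836, F1054). Machine vertices: (181.6243,192.5268) → (172.6056,122.0374) → (88.1580,145.9910) → (64.9187,71.0452) → (190.6676,93.0919) → (78.1378,127.3352). Open path.

; LightBurn 1.5.06
; GRBL device profile, absolute coords
G21
G90
G0 X27.9576 Y27.7186
M3 S836
G1 X18.2986 Y54.5047 F1054
G1 X27.1219 Y74.8011
G1 X27.9576 Y27.7186
M5
G0 X162.1130 Y151.8224
M3 S836
G1 X146.8980 Y141.1573 F1054
G1 X131.1865 Y131.3684
G1 X114.9786 Y122.4559
G1 X98.2742 Y114.4196
G1 X81.0734 Y107.2596
G1 X63.3762 Y100.9759
G1 X45.1826 Y95.5684
G1 X26.4925 Y91.0373
M5
G0 X181.6243 Y192.5268
M3 S836
G1 X172.6056 Y122.0374 F1054
G1 X88.1580 Y145.9910
G1 X64.9187 Y71.0452
G1 X190.6676 Y93.0919
G1 X78.1378 Y127.3352
M5
G0 X0.0000 Y0.0000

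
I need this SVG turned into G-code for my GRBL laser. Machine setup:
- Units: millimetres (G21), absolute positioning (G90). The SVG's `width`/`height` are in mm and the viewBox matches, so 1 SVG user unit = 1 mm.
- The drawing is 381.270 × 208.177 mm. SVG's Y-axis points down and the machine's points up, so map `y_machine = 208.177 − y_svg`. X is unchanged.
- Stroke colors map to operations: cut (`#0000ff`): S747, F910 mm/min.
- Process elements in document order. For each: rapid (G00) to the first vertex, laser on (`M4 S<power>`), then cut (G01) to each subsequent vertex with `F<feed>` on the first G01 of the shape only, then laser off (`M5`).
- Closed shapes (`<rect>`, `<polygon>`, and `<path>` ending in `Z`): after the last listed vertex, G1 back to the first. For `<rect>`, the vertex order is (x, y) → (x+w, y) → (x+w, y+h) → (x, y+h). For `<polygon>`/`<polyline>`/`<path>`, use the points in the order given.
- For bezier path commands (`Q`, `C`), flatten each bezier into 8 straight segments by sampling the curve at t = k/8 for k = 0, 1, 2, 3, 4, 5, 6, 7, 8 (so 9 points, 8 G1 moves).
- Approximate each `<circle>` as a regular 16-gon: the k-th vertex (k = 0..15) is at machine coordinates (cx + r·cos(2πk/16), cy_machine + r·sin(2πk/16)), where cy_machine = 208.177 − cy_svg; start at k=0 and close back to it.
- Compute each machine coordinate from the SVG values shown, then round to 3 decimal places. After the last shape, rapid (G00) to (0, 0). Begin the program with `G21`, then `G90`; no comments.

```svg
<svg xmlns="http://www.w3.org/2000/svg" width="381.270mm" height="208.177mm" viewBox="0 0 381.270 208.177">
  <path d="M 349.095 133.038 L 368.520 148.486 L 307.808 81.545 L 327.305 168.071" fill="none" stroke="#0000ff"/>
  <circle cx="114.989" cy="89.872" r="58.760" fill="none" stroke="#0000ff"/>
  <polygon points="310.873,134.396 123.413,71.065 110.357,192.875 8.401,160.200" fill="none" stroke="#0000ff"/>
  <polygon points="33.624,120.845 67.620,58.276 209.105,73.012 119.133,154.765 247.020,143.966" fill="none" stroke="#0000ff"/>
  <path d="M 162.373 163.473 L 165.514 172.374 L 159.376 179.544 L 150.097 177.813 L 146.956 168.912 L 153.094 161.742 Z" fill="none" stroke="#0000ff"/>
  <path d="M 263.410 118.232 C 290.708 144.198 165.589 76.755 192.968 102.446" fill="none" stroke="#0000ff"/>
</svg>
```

1 u = 1 mm; y_m = 208.177 − y.

[1] `<path>` open polyline, #0000ff→cut S747 F910: (349.095,75.139) → (368.520,59.691) → (307.808,126.632) → (327.305,40.106)

[2] `<circle>` circle, #0000ff→cut S747 F910: (173.749,118.305) → (169.276,140.791) → (156.539,159.855) → (137.475,172.592) → (114.989,177.065) → (92.503,172.592) → (73.439,159.855) → (60.702,140.791) → (56.229,118.305) → (60.702,95.819) → (73.439,76.755) → (92.503,64.018) → (114.989,59.545) → (137.475,64.018) → (156.539,76.755) → (169.276,95.819) → (173.749,118.305) (closed)

[3] `<polygon>` closed polygon, #0000ff→cut S747 F910: (310.873,73.781) → (123.413,137.112) → (110.357,15.302) → (8.401,47.977) → (310.873,73.781) (closed)

[4] `<polygon>` closed polygon, #0000ff→cut S747 F910: (33.624,87.332) → (67.620,149.901) → (209.105,135.165) → (119.133,53.412) → (247.020,64.211) → (33.624,87.332) (closed)

[5] `<path>` regular polygon, #0000ff→cut S747 F910: (162.373,44.704) → (165.514,35.803) → (159.376,28.633) → (150.097,30.364) → (146.956,39.265) → (153.094,46.435) → (162.373,44.704) (closed)

[6] `<path>` cubic bezier, #0000ff→cut S747 F910: (263.410,89.945) → (267.098,84.222) → (260.070,85.070) → (245.899,90.303) → (228.159,97.735) → (210.422,105.180) → (196.263,110.451) → (189.254,111.364) → (192.968,105.731)

G21
G90
G00 X349.095 Y75.139
M4 S747
G01 X368.520 Y59.691 F910
G01 X307.808 Y126.632
G01 X327.305 Y40.106
M5
G00 X173.749 Y118.305
M4 S747
G01 X169.276 Y140.791 F910
G01 X156.539 Y159.855
G01 X137.475 Y172.592
G01 X114.989 Y177.065
G01 X92.503 Y172.592
G01 X73.439 Y159.855
G01 X60.702 Y140.791
G01 X56.229 Y118.305
G01 X60.702 Y95.819
G01 X73.439 Y76.755
G01 X92.503 Y64.018
G01 X114.989 Y59.545
G01 X137.475 Y64.018
G01 X156.539 Y76.755
G01 X169.276 Y95.819
G01 X173.749 Y118.305
M5
G00 X310.873 Y73.781
M4 S747
G01 X123.413 Y137.112 F910
G01 X110.357 Y15.302
G01 X8.401 Y47.977
G01 X310.873 Y73.781
M5
G00 X33.624 Y87.332
M4 S747
G01 X67.620 Y149.901 F910
G01 X209.105 Y135.165
G01 X119.133 Y53.412
G01 X247.020 Y64.211
G01 X33.624 Y87.332
M5
G00 X162.373 Y44.704
M4 S747
G01 X165.514 Y35.803 F910
G01 X159.376 Y28.633
G01 X150.097 Y30.364
G01 X146.956 Y39.265
G01 X153.094 Y46.435
G01 X162.373 Y44.704
M5
G00 X263.410 Y89.945
M4 S747
G01 X267.098 Y84.222 F910
G01 X260.070 Y85.070
G01 X245.899 Y90.303
G01 X228.159 Y97.735
G01 X210.422 Y105.180
G01 X196.263 Y110.451
G01 X189.254 Y111.364
G01 X192.968 Y105.731
M5
G00 X0.000 Y0.000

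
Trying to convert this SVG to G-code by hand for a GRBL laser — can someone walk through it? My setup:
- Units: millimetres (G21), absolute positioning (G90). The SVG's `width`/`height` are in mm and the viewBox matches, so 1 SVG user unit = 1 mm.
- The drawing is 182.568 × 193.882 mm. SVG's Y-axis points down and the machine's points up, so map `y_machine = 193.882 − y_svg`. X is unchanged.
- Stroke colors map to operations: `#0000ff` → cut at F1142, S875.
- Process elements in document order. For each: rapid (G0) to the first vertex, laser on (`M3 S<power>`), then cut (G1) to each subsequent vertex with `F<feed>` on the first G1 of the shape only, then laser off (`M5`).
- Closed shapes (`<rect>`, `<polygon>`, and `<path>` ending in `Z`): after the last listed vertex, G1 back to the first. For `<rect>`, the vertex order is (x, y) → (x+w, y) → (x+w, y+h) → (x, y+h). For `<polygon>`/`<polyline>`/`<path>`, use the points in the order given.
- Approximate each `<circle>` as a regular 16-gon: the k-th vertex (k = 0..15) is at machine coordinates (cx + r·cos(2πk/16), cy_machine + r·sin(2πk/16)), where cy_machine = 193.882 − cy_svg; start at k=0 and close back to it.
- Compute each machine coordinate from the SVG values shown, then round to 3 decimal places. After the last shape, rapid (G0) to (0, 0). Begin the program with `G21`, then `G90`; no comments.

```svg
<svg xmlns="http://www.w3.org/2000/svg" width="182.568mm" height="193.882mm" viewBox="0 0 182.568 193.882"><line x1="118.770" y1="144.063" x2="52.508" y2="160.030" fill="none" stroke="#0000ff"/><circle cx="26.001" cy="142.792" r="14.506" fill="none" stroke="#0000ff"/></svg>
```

viewBox `0 0 182.568 193.882` with mm width/height → 1 unit = 1 mm. Flip: y_m = 193.882 − y_svg.

**Shape 1** — `<line>` line segment, stroke `#0000ff` → cut (S875, F1142). Machine vertices: (118.770,49.819) → (52.508,33.852). Open path.

**Shape 2** — `<circle>` circle, stroke `#0000ff` → cut (S875, F1142). Machine vertices: (40.507,51.090) → (39.403,56.641) → (36.258,61.347) → (31.552,64.492) → (26.001,65.596) → (20.450,64.492) → (15.744,61.347) → (12.599,56.641) → (11.495,51.090) → (12.599,45.539) → (15.744,40.833) → (20.450,37.688) → (26.001,36.584) → (31.552,37.688) → (36.258,40.833) → (39.403,45.539) → (40.507,51.090). Closed: final G1 returns to the first vertex.

G21
G90
G0 X118.770 Y49.819
M3 S875
G1 X52.508 Y33.852 F1142
M5
G0 X40.507 Y51.090
M3 S875
G1 X39.403 Y56.641 F1142
G1 X36.258 Y61.347
G1 X31.552 Y64.492
G1 X26.001 Y65.596
G1 X20.450 Y64.492
G1 X15.744 Y61.347
G1 X12.599 Y56.641
G1 X11.495 Y51.090
G1 X12.599 Y45.539
G1 X15.744 Y40.833
G1 X20.450 Y37.688
G1 X26.001 Y36.584
G1 X31.552 Y37.688
G1 X36.258 Y40.833
G1 X39.403 Y45.539
G1 X40.507 Y51.090
M5
G0 X0.000 Y0.000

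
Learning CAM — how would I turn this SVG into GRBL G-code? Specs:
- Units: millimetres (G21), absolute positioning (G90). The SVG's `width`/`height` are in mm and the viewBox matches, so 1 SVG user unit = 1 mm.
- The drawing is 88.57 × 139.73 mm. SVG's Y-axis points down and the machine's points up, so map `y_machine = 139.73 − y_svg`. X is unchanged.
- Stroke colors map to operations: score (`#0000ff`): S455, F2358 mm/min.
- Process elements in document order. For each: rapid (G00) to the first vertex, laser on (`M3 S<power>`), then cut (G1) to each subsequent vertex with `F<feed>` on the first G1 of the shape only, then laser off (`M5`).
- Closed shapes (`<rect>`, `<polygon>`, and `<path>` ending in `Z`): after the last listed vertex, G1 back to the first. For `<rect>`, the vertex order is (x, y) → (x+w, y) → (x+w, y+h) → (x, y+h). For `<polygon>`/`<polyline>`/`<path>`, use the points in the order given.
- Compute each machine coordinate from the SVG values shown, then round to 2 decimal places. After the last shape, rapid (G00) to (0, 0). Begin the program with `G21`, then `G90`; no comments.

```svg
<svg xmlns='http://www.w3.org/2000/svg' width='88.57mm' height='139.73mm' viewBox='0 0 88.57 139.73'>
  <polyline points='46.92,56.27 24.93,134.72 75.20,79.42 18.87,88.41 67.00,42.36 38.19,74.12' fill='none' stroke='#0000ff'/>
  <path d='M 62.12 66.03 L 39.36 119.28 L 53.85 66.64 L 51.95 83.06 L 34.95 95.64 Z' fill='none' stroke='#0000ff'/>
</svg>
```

1 u = 1 mm; y_m = 139.73 − y.

[1] `<polyline>` open polyline, #0000ff→score S455 F2358: (46.92,83.46) → (24.93,5.01) → (75.20,60.31) → (18.87,51.32) → (67.00,97.37) → (38.19,65.61)

[2] `<path>` closed polygon, #0000ff→score S455 F2358: (62.12,73.70) → (39.36,20.45) → (53.85,73.09) → (51.95,56.67) → (34.95,44.09) → (62.12,73.70) (closed)

G21
G90
G00 X46.92 Y83.46
M3 S455
G1 X24.93 Y5.01 F2358
G1 X75.20 Y60.31
G1 X18.87 Y51.32
G1 X67.00 Y97.37
G1 X38.19 Y65.61
M5
G00 X62.12 Y73.70
M3 S455
G1 X39.36 Y20.45 F2358
G1 X53.85 Y73.09
G1 X51.95 Y56.67
G1 X34.95 Y44.09
G1 X62.12 Y73.70
M5
G00 X0.00 Y0.00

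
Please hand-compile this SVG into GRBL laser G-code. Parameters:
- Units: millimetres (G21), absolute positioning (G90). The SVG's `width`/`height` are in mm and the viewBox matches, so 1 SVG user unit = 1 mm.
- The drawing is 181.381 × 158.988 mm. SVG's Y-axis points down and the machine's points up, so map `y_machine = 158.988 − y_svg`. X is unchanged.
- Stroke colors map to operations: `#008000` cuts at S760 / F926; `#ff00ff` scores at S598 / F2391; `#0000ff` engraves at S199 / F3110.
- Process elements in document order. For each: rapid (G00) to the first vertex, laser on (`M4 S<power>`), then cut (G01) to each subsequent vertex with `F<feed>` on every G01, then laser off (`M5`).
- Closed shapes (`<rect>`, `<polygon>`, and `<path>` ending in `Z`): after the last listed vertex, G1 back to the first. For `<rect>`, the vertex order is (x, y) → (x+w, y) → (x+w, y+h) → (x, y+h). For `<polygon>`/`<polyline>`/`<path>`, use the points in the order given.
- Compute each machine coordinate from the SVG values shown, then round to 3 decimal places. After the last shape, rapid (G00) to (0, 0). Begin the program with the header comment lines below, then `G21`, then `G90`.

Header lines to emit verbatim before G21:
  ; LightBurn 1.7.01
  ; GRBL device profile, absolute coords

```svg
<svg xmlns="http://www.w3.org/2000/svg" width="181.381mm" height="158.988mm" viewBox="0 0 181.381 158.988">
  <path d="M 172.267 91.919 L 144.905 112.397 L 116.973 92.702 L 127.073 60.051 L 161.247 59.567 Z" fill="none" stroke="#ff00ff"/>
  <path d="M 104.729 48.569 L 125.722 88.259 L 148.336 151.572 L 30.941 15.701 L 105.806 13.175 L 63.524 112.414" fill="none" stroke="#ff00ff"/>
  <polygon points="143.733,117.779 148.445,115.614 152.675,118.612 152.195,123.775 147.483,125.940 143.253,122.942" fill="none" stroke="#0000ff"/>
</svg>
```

Since the viewBox matches the mm dimensions, user units are millimetres directly. The only transform is the Y-flip y_m = 158.988 − y_svg.

Shape 1 is a regular polygon drawn with `<path>`. Its stroke #ff00ff means score at S598, F2391. After flipping Y the toolpath is (172.267,67.069) → (144.905,46.591) → (116.973,66.286) → (127.073,98.937) → (161.247,99.421) → (172.267,67.069), returning to the start.

Shape 2 is a open polyline drawn with `<path>`. Its stroke #ff00ff means score at S598, F2391. After flipping Y the toolpath is (104.729,110.419) → (125.722,70.729) → (148.336,7.416) → (30.941,143.287) → (105.806,145.813) → (63.524,46.574).

Shape 3 is a regular polygon drawn with `<polygon>`. Its stroke #0000ff means engrave at S199, F3110. After flipping Y the toolpath is (143.733,41.209) → (148.445,43.374) → (152.675,40.376) → (152.195,35.213) → (147.483,33.048) → (143.253,36.046) → (143.733,41.209), returning to the start.

; LightBurn 1.7.01
; GRBL device profile, absolute coords
G21
G90
G00 X172.267 Y67.069
M4 S598
G01 X144.905 Y46.591 F2391
G01 X116.973 Y66.286 F2391
G01 X127.073 Y98.937 F2391
G01 X161.247 Y99.421 F2391
G01 X172.267 Y67.069 F2391
M5
G00 X104.729 Y110.419
M4 S598
G01 X125.722 Y70.729 F2391
G01 X148.336 Y7.416 F2391
G01 X30.941 Y143.287 F2391
G01 X105.806 Y145.813 F2391
G01 X63.524 Y46.574 F2391
M5
G00 X143.733 Y41.209
M4 S199
G01 X148.445 Y43.374 F3110
G01 X152.675 Y40.376 F3110
G01 X152.195 Y35.213 F3110
G01 X147.483 Y33.048 F3110
G01 X143.253 Y36.046 F3110
G01 X143.733 Y41.209 F3110
M5
G00 X0.000 Y0.000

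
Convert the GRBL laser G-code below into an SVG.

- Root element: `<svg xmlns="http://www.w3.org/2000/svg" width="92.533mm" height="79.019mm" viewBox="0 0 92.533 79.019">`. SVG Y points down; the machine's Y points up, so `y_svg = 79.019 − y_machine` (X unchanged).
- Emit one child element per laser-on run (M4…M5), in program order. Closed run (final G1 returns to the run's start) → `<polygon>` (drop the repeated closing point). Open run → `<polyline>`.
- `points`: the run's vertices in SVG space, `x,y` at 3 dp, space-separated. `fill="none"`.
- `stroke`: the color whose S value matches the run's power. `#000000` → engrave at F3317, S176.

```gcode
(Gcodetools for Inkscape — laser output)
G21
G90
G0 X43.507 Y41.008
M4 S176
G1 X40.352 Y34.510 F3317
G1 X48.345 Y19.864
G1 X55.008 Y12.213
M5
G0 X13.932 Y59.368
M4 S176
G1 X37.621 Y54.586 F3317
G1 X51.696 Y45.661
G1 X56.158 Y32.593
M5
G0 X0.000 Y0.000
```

<svg xmlns="http://www.w3.org/2000/svg" width="92.533mm" height="79.019mm" viewBox="0 0 92.533 79.019">
  <polyline points="43.507,38.011 40.352,44.509 48.345,59.155 55.008,66.806" fill="none" stroke="#000000"/>
  <polyline points="13.932,19.651 37.621,24.433 51.696,33.358 56.158,46.426" fill="none" stroke="#000000"/>
</svg>

y_svg = 79.019 − y_m. Every run uses S176, so all elements get stroke `#000000` (engrave).

[1] open run; points: 43.507,38.011 40.352,44.509 48.345,59.155 55.008,66.806

[2] open run; points: 13.932,19.651 37.621,24.433 51.696,33.358 56.158,46.426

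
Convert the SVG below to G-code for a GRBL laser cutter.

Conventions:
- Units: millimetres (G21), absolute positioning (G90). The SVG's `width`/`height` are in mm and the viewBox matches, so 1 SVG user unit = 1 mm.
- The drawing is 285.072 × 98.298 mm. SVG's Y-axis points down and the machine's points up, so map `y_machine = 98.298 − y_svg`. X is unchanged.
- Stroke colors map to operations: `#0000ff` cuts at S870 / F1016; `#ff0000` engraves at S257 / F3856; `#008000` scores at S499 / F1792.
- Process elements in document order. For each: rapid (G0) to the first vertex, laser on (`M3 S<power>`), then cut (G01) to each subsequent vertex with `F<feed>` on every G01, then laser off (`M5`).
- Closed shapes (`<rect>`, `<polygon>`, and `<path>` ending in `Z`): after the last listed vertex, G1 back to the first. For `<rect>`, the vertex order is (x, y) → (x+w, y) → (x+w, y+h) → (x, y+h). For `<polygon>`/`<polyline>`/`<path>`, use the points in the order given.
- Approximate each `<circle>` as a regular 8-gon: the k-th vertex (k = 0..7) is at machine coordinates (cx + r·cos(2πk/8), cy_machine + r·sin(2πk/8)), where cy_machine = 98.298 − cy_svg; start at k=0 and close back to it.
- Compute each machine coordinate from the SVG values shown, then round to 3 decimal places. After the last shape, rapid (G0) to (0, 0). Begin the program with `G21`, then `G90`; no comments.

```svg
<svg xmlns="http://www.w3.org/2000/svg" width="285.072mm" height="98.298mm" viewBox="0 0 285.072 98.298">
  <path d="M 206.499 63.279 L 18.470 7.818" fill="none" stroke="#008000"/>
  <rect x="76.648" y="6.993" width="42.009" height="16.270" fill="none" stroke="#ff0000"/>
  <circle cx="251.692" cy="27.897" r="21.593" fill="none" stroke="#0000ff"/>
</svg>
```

viewBox `0 0 285.072 98.298` with mm width/height → 1 unit = 1 mm. Flip: y_m = 98.298 − y_svg.

**Shape 1** — `<path>` line segment, stroke `#008000` → score (S499, F1792). Machine vertices: (206.499,35.019) → (18.470,90.480). Open path.

**Shape 2** — `<rect>` rectangle, stroke `#ff0000` → engrave (S257, F3856). Machine vertices: (76.648,91.305) → (118.657,91.305) → (118.657,75.035) → (76.648,75.035) → (76.648,91.305). Closed: final G1 returns to the first vertex.

**Shape 3** — `<circle>` circle, stroke `#0000ff` → cut (S870, F1016). Machine vertices: (273.285,70.401) → (266.961,85.670) → (251.692,91.994) → (236.423,85.670) → (230.099,70.401) → (236.423,55.132) → (251.692,48.808) → (266.961,55.132) → (273.285,70.401). Closed: final G1 returns to the first vertex.

G21
G90
G0 X206.499 Y35.019
M3 S499
G01 X18.470 Y90.480 F1792
M5
G0 X76.648 Y91.305
M3 S257
G01 X118.657 Y91.305 F3856
G01 X118.657 Y75.035 F3856
G01 X76.648 Y75.035 F3856
G01 X76.648 Y91.305 F3856
M5
G0 X273.285 Y70.401
M3 S870
G01 X266.961 Y85.670 F1016
G01 X251.692 Y91.994 F1016
G01 X236.423 Y85.670 F1016
G01 X230.099 Y70.401 F1016
G01 X236.423 Y55.132 F1016
G01 X251.692 Y48.808 F1016
G01 X266.961 Y55.132 F1016
G01 X273.285 Y70.401 F1016
M5
G0 X0.000 Y0.000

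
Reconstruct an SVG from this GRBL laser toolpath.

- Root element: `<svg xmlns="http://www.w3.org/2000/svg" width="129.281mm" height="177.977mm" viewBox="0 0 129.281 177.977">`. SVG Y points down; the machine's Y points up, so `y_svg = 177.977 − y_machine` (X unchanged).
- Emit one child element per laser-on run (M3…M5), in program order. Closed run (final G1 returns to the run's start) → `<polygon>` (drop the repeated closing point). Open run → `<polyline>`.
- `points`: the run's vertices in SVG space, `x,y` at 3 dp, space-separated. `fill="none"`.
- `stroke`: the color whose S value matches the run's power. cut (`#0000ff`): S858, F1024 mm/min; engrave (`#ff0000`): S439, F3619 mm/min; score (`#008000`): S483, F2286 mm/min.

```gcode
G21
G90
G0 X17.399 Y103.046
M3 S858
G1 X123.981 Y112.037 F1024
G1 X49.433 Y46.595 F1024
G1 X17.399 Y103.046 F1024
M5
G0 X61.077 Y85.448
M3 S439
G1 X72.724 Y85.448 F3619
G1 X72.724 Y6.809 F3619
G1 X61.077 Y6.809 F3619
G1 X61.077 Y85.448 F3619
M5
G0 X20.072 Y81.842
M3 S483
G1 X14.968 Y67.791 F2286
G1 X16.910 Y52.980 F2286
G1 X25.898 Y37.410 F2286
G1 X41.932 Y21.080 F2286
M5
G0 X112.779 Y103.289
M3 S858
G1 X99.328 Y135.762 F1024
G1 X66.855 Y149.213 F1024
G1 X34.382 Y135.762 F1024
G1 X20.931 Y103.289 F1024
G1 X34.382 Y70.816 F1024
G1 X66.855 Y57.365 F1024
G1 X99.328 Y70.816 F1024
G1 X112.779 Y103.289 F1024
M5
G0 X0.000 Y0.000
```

<svg xmlns="http://www.w3.org/2000/svg" width="129.281mm" height="177.977mm" viewBox="0 0 129.281 177.977">
  <polygon points="17.399,74.931 123.981,65.940 49.433,131.382" fill="none" stroke="#0000ff"/>
  <polygon points="61.077,92.529 72.724,92.529 72.724,171.168 61.077,171.168" fill="none" stroke="#ff0000"/>
  <polyline points="20.072,96.135 14.968,110.186 16.910,124.997 25.898,140.567 41.932,156.897" fill="none" stroke="#008000"/>
  <polygon points="112.779,74.688 99.328,42.215 66.855,28.764 34.382,42.215 20.931,74.688 34.382,107.161 66.855,120.612 99.328,107.161" fill="none" stroke="#0000ff"/>
</svg>

Machine Y-up, SVG Y-down with viewBox height 177.977, so y_svg = 177.977 − y_machine; X carries over.

Run 1: S858 ⇒ cut layer `#0000ff`. The run returns to its start, so emit a `<polygon>` with points (Y-flipped): 17.399,74.931 123.981,65.940 49.433,131.382.

Run 2: the run's S439 means `#ff0000` (engrave). The run returns to its start, so emit a `<polygon>` with points (Y-flipped): 61.077,92.529 72.724,92.529 72.724,171.168 61.077,171.168.

Run 3: the run's S483 means `#008000` (score). The run is open, so emit a `<polyline>` with points (Y-flipped): 20.072,96.135 14.968,110.186 16.910,124.997 25.898,140.567 41.932,156.897.

Run 4: power S858 maps to stroke `#0000ff` (cut). The run returns to its start, so emit a `<polygon>` with points (Y-flipped): 112.779,74.688 99.328,42.215 66.855,28.764 34.382,42.215 20.931,74.688 34.382,107.161 66.855,120.612 99.328,107.161.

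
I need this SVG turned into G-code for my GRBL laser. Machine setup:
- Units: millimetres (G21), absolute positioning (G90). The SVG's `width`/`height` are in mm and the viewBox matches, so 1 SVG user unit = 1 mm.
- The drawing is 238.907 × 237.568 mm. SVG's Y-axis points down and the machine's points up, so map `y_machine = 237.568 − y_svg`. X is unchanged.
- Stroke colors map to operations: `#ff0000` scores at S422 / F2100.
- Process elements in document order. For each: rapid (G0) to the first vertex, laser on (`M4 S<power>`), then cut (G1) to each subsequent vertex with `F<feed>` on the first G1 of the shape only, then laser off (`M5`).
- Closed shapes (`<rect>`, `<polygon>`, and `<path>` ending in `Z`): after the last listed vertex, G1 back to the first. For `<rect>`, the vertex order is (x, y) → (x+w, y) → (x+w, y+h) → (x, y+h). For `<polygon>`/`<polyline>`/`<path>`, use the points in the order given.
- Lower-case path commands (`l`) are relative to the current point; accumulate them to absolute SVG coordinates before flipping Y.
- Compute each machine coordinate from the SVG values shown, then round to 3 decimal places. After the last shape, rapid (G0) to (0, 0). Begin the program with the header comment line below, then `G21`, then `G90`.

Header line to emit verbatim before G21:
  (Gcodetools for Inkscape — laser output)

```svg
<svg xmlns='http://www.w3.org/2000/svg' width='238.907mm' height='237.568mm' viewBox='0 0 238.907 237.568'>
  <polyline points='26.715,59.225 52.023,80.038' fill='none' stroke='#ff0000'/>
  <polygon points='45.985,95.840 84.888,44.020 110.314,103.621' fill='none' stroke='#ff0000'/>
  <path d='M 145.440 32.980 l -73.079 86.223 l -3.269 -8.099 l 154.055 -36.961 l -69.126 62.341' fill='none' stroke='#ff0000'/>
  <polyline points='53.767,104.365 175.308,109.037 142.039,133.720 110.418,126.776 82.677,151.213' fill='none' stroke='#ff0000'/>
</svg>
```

(Gcodetools for Inkscape — laser output)
G21
G90
G0 X26.715 Y178.343
M4 S422
G1 X52.023 Y157.530 F2100
M5
G0 X45.985 Y141.728
M4 S422
G1 X84.888 Y193.548 F2100
G1 X110.314 Y133.947
G1 X45.985 Y141.728
M5
G0 X145.440 Y204.588
M4 S422
G1 X72.361 Y118.365 F2100
G1 X69.092 Y126.464
G1 X223.147 Y163.425
G1 X154.021 Y101.084
M5
G0 X53.767 Y133.203
M4 S422
G1 X175.308 Y128.531 F2100
G1 X142.039 Y103.848
G1 X110.418 Y110.792
G1 X82.677 Y86.355
M5
G0 X0.000 Y0.000

1 u = 1 mm; y_m = 237.568 − y.

[1] `<polyline>` line segment, #ff0000→score S422 F2100: (26.715,178.343) → (52.023,157.530)

[2] `<polygon>` regular polygon, #ff0000→score S422 F2100: (45.985,141.728) → (84.888,193.548) → (110.314,133.947) → (45.985,141.728) (closed)

[3] `<path>` open polyline, #ff0000→score S422 F2100: (145.440,204.588) → (72.361,118.365) → (69.092,126.464) → (223.147,163.425) → (154.021,101.084)

[4] `<polyline>` open polyline, #ff0000→score S422 F2100: (53.767,133.203) → (175.308,128.531) → (142.039,103.848) → (110.418,110.792) → (82.677,86.355)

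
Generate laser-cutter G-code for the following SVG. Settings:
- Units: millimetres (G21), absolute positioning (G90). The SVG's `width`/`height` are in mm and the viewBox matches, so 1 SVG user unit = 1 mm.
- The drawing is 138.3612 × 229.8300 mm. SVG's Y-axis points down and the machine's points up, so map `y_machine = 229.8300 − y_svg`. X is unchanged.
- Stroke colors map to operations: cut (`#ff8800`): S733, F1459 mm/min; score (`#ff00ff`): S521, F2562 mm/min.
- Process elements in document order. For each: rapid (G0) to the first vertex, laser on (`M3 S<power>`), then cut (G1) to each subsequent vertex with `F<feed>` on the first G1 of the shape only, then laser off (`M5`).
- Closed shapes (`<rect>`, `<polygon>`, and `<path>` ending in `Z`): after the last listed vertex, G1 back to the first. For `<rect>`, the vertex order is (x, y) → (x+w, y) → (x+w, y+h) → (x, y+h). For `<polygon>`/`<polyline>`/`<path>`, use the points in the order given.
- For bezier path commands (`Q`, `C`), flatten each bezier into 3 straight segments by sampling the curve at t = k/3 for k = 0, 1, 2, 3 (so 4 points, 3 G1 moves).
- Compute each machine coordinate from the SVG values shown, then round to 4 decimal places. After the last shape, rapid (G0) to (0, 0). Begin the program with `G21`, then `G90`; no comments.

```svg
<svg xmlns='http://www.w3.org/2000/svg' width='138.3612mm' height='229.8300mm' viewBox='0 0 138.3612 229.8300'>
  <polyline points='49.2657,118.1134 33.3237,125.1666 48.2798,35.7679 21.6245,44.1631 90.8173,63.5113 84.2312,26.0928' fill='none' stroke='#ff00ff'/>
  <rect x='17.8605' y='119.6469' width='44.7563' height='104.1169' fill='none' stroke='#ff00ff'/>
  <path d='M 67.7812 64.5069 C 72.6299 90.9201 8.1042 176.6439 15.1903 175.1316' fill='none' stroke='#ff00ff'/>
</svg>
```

viewBox `0 0 138.3612 229.8300` with mm width/height → 1 unit = 1 mm. Flip: y_m = 229.8300 − y_svg.

**Shape 1** — `<polyline>` open polyline, stroke `#ff00ff` → score (S521, F2562). Machine vertices: (49.2657,111.7166) → (33.3237,104.6634) → (48.2798,194.0621) → (21.6245,185.6669) → (90.8173,166.3187) → (84.2312,203.7372). Open path.

**Shape 2** — `<rect>` rectangle, stroke `#ff00ff` → score (S521, F2562). Machine vertices: (17.8605,110.1831) → (62.6168,110.1831) → (62.6168,6.0662) → (17.8605,6.0662) → (17.8605,110.1831). Closed: final G1 returns to the first vertex.

**Shape 3** — `<path>` cubic bezier, stroke `#ff00ff` → score (S521, F2562). Control points (SVG): P0=(67.7812,64.5069), P1=(72.6299,90.9201), P2=(8.1042,176.6439), P3=(15.1903,175.1316); sampled at t=k/3. Machine vertices: (67.7812,165.3231) → (54.7268,124.5674) → (26.7531,76.8371) → (15.1903,54.6984). Open path.

G21
G90
G0 X49.2657 Y111.7166
M3 S521
G1 X33.3237 Y104.6634 F2562
G1 X48.2798 Y194.0621
G1 X21.6245 Y185.6669
G1 X90.8173 Y166.3187
G1 X84.2312 Y203.7372
M5
G0 X17.8605 Y110.1831
M3 S521
G1 X62.6168 Y110.1831 F2562
G1 X62.6168 Y6.0662
G1 X17.8605 Y6.0662
G1 X17.8605 Y110.1831
M5
G0 X67.7812 Y165.3231
M3 S521
G1 X54.7268 Y124.5674 F2562
G1 X26.7531 Y76.8371
G1 X15.1903 Y54.6984
M5
G0 X0.0000 Y0.0000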